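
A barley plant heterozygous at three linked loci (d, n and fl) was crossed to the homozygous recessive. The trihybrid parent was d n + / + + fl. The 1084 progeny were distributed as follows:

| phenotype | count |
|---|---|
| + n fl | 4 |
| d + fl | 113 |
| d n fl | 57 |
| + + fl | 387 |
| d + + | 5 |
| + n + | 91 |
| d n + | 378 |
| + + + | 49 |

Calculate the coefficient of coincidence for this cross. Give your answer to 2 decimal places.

0.40

The two rarest classes, d + + and + n fl, are the double crossovers. Comparing them with the parentals, only the n allele has switched, so n is the middle locus and the order is fl – n – d.
fl–n: (106 + 9)/1084 = 0.1061; n–d: (204 + 9)/1084 = 0.1965.
Expected DCO frequency = 0.1061 × 0.1965 ≈ 0.02085; observed = 9/1084 ≈ 0.00830.
Coefficient of coincidence = 0.00830/0.02085 ≈ 0.40.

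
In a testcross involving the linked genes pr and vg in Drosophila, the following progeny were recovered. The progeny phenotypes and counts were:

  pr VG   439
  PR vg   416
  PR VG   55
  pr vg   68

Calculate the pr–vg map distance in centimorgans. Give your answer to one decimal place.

The two most frequent classes, PR vg (416) and pr VG (439), are the parental types, so the F1 was PR vg / pr VG.
The recombinant classes are PR VG and pr vg: 55 + 68 = 123.
Recombination frequency = 123/978 = 0.1258 ≈ 12.6%, i.e. 12.6 centimorgans.

12.6 centimorgans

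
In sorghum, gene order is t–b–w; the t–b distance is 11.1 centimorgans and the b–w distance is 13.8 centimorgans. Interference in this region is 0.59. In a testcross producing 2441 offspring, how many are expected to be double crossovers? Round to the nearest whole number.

15

Map distances give recombination frequencies of 0.111 and 0.138 for the two intervals.
With interference 0.59 (so coincidence = 0.41), expected double-crossover frequency = 0.111 × 0.138 × 0.41 = 0.00628.
Expected number = 0.00628 × 2441 = 15.33 ≈ 15.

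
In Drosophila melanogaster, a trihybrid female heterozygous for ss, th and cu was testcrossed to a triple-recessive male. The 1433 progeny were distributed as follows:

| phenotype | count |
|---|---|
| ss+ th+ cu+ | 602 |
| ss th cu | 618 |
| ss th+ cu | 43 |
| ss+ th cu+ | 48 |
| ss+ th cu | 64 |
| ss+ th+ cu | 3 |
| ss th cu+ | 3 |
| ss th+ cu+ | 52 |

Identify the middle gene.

cu

The two most frequent reciprocal classes, ss th cu and ss+ th+ cu+, are the parental types, so the F1 was ss th cu / ss+ th+ cu+.
The two rarest classes, ss th cu+ and ss+ th+ cu, are the double crossovers. Comparing them with the parentals, only the cu allele has switched, so cu is the middle locus and the order is th – cu – ss.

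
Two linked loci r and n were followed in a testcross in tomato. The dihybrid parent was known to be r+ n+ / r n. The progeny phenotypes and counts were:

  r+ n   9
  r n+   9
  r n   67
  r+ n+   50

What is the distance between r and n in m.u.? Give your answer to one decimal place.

The recombinant classes are r+ n and r n+: 9 + 9 = 18.
Recombination frequency = 18/135 = 0.1333 ≈ 13.3%, i.e. 13.3 m.u.

13.3 m.u.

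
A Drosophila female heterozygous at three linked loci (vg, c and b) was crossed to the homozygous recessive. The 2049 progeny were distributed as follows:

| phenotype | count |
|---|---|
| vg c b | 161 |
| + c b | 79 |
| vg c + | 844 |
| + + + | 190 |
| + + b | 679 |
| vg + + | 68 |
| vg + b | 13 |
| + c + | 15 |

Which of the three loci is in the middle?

The two most frequent reciprocal classes, vg c + and + + b, are the parental types, so the F1 was vg c + / + + b.
The two rarest classes, + c + and vg + b, are the double crossovers. Comparing them with the parentals, only the vg allele has switched, so vg is the middle locus and the order is b – vg – c.

vg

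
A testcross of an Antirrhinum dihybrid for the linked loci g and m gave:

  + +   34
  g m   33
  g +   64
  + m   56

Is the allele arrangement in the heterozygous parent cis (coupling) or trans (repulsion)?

The two most frequent classes are + m (56) and g + (64); these are the parental (non-recombinant) types.
So the F1 carried + m on one chromosome and g + on the other — the recessive alleles are on opposite chromosomes (trans / repulsion).

trans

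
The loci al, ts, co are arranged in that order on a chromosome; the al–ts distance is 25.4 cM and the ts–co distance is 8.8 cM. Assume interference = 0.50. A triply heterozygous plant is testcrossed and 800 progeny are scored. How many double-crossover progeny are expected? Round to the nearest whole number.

Map distances give recombination frequencies of 0.254 and 0.088 for the two intervals.
With interference 0.50 (so coincidence = 0.50), expected double-crossover frequency = 0.254 × 0.088 × 0.50 = 0.01118.
Expected number = 0.01118 × 800 = 8.94 ≈ 9.

9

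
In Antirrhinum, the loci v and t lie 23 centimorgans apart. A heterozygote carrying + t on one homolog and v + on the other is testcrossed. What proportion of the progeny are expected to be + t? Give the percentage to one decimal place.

A map distance of 23 centimorgans corresponds to a recombination frequency of 0.230.
The F1 is + t / v +, so + t is a parental gamete class with expected frequency (1 − r)/2 = 0.770/2 = 0.3850.
That is 0.3850 = 38.5% of the progeny.

38.5%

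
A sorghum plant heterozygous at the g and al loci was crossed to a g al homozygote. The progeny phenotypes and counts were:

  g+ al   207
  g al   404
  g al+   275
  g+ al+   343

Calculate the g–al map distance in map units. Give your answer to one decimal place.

The two most frequent classes, g+ al+ (343) and g al (404), are the parental types, so the F1 was g+ al+ / g al.
The recombinant classes are g+ al and g al+: 207 + 275 = 482.
Recombination frequency = 482/1229 = 0.3922 ≈ 39.2%, i.e. 39.2 map units.

39.2 map units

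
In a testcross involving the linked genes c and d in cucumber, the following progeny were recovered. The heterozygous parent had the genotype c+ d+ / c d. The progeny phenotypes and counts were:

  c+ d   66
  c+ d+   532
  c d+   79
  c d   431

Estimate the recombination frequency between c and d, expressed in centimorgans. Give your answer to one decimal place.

13.1 centimorgans

The recombinant classes are c+ d and c d+: 66 + 79 = 145.
Recombination frequency = 145/1108 = 0.1309 ≈ 13.1%, i.e. 13.1 centimorgans.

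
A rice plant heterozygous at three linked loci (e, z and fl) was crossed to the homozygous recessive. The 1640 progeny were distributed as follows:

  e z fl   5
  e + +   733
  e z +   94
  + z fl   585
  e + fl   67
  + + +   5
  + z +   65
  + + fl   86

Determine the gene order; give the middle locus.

e

The two most frequent reciprocal classes, + z fl and e + +, are the parental types, so the F1 was + z fl / e + +.
The two rarest classes, e z fl and + + +, are the double crossovers. Comparing them with the parentals, only the e allele has switched, so e is the middle locus and the order is z – e – fl.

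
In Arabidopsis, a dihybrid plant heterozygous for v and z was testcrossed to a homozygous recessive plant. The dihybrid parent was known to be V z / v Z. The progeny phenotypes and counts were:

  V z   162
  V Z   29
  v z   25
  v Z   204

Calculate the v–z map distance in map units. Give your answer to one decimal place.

The recombinant classes are V Z and v z: 29 + 25 = 54.
Recombination frequency = 54/420 = 0.1286 ≈ 12.9%, i.e. 12.9 map units.

12.9 map units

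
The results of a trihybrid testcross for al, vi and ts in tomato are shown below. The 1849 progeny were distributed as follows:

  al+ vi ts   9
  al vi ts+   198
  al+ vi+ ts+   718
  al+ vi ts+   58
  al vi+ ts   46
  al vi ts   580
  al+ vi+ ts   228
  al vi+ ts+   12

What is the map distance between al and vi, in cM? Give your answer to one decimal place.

The two most frequent reciprocal classes, al vi ts and al+ vi+ ts+, are the parental types, so the F1 was al vi ts / al+ vi+ ts+.
The two rarest classes, al+ vi ts and al vi+ ts+, are the double crossovers. Comparing them with the parentals, only the al allele has switched, so al is the middle locus and the order is ts – al – vi.
Crossovers in the al–vi interval produce the single-crossover classes al vi+ ts and al+ vi ts+ (46 + 58 = 104) plus the double crossovers (21).
RF(al–vi) = (104 + 21) / 1849 = 125/1849 = 0.0676 → 6.8 cM.

6.8 cM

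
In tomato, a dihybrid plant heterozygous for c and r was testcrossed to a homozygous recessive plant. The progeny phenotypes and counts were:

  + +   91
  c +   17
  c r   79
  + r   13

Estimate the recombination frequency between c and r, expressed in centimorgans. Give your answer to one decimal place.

15.0 centimorgans

The two most frequent classes, + + (91) and c r (79), are the parental types, so the F1 was + + / c r.
The recombinant classes are + r and c +: 13 + 17 = 30.
Recombination frequency = 30/200 = 0.1500 ≈ 15.0%, i.e. 15.0 centimorgans.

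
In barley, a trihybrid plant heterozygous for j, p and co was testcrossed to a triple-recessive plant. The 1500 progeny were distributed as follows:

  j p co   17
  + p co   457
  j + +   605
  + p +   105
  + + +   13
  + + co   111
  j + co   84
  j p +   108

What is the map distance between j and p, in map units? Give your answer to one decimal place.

The two most frequent reciprocal classes, + p co and j + +, are the parental types, so the F1 was + p co / j + +.
The two rarest classes, j p co and + + +, are the double crossovers. Comparing them with the parentals, only the j allele has switched, so j is the middle locus and the order is p – j – co.
Crossovers in the p–j interval produce the single-crossover classes + + co and j p + (111 + 108 = 219) plus the double crossovers (30).
RF(p–j) = (219 + 30) / 1500 = 249/1500 = 0.1660 → 16.6 map units.

16.6 map units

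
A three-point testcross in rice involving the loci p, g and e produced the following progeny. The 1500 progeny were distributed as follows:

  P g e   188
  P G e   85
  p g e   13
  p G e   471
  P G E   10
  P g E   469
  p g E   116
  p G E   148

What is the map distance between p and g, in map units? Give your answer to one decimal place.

14.9 map units

The two most frequent reciprocal classes, P g E and p G e, are the parental types, so the F1 was P g E / p G e.
The two rarest classes, P G E and p g e, are the double crossovers. Comparing them with the parentals, only the g allele has switched, so g is the middle locus and the order is p – g – e.
Crossovers in the p–g interval produce the single-crossover classes p g E and P G e (116 + 85 = 201) plus the double crossovers (23).
RF(p–g) = (201 + 23) / 1500 = 224/1500 = 0.1493 → 14.9 map units.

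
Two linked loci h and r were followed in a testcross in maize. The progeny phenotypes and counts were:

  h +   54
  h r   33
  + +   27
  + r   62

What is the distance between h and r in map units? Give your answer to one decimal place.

34.1 map units

The two most frequent classes, + r (62) and h + (54), are the parental types, so the F1 was + r / h +.
The recombinant classes are + + and h r: 27 + 33 = 60.
Recombination frequency = 60/176 = 0.3409 ≈ 34.1%, i.e. 34.1 map units.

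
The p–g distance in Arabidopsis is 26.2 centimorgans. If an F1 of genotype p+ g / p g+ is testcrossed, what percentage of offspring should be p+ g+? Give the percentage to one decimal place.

A map distance of 26.2 centimorgans corresponds to a recombination frequency of 0.262.
The F1 is p+ g / p g+, so p+ g+ is a recombinant gamete class with expected frequency r/2 = 0.262/2 = 0.1310.
That is 0.1310 = 13.1% of the progeny.

13.1%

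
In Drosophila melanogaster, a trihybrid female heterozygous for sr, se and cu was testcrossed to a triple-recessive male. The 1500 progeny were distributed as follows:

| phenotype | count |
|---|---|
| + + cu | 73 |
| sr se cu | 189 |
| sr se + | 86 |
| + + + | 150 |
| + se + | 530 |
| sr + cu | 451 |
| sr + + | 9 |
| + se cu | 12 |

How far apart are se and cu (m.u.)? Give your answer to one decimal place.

24.0 m.u.

The two most frequent reciprocal classes, + se + and sr + cu, are the parental types, so the F1 was + se + / sr + cu.
The two rarest classes, + se cu and sr + +, are the double crossovers. Comparing them with the parentals, only the cu allele has switched, so cu is the middle locus and the order is se – cu – sr.
Crossovers in the se–cu interval produce the single-crossover classes + + + and sr se cu (150 + 189 = 339) plus the double crossovers (21).
RF(se–cu) = (339 + 21) / 1500 = 360/1500 = 0.2400 → 24.0 m.u.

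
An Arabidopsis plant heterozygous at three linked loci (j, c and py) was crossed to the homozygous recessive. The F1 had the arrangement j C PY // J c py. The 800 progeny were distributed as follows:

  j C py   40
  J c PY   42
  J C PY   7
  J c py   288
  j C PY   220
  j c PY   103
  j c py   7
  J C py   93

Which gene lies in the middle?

j

The two rarest classes, J C PY and j c py, are the double crossovers. Comparing them with the parentals, only the j allele has switched, so j is the middle locus and the order is py – j – c.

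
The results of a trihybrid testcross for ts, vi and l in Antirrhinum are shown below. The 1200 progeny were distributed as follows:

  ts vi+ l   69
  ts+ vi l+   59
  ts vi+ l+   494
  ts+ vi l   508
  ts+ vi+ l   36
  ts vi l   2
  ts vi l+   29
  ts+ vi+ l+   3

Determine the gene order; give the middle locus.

The two most frequent reciprocal classes, ts+ vi l and ts vi+ l+, are the parental types, so the F1 was ts+ vi l / ts vi+ l+.
The two rarest classes, ts vi l and ts+ vi+ l+, are the double crossovers. Comparing them with the parentals, only the ts allele has switched, so ts is the middle locus and the order is vi – ts – l.

ts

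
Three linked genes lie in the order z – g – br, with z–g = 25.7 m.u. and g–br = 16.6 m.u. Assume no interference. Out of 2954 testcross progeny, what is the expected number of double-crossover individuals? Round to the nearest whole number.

Map distances give recombination frequencies of 0.257 and 0.166 for the two intervals.
With no interference, expected double-crossover frequency = 0.257 × 0.166 = 0.04266.
Expected number = 0.04266 × 2954 = 126.02 ≈ 126.

126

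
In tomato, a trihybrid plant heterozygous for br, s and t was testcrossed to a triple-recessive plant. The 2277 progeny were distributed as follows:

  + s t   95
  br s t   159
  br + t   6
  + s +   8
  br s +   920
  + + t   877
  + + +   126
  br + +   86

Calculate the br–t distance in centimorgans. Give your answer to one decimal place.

13.1 centimorgans

The two most frequent reciprocal classes, br s + and + + t, are the parental types, so the F1 was br s + / + + t.
The two rarest classes, + s + and br + t, are the double crossovers. Comparing them with the parentals, only the br allele has switched, so br is the middle locus and the order is s – br – t.
Crossovers in the br–t interval produce the single-crossover classes br s t and + + + (159 + 126 = 285) plus the double crossovers (14).
RF(br–t) = (285 + 14) / 2277 = 299/2277 = 0.1313 → 13.1 centimorgans.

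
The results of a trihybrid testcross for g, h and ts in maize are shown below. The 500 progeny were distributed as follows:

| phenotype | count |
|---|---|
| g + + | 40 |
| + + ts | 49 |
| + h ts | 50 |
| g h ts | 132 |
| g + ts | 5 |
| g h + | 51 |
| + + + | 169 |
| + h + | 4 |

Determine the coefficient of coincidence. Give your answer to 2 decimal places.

0.42

The two most frequent reciprocal classes, g h ts and + + +, are the parental types, so the F1 was g h ts / + + +.
The two rarest classes, g + ts and + h +, are the double crossovers. Comparing them with the parentals, only the h allele has switched, so h is the middle locus and the order is ts – h – g.
ts–h: (100 + 9)/500 = 0.2180; h–g: (90 + 9)/500 = 0.1980.
Expected DCO frequency = 0.2180 × 0.1980 ≈ 0.04316; observed = 9/500 ≈ 0.01800.
Coefficient of coincidence = 0.01800/0.04316 ≈ 0.42.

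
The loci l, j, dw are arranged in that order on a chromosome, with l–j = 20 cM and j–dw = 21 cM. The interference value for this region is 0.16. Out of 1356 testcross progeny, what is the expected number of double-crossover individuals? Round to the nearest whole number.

48

Map distances give recombination frequencies of 0.200 and 0.210 for the two intervals.
With interference 0.16 (so coincidence = 0.84), expected double-crossover frequency = 0.200 × 0.210 × 0.84 = 0.03528.
Expected number = 0.03528 × 1356 = 47.84 ≈ 48.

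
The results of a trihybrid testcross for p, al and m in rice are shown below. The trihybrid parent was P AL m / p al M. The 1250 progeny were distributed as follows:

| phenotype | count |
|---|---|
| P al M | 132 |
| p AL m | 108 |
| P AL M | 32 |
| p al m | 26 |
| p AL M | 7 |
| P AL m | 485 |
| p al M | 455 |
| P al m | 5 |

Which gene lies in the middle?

The two rarest classes, P al m and p AL M, are the double crossovers. Comparing them with the parentals, only the al allele has switched, so al is the middle locus and the order is m – al – p.

al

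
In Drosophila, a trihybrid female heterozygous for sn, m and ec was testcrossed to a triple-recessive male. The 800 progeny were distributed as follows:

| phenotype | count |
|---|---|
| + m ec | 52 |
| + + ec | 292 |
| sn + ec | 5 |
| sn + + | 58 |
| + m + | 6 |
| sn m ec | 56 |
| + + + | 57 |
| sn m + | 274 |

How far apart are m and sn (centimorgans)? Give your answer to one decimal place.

The two most frequent reciprocal classes, sn m + and + + ec, are the parental types, so the F1 was sn m + / + + ec.
The two rarest classes, + m + and sn + ec, are the double crossovers. Comparing them with the parentals, only the sn allele has switched, so sn is the middle locus and the order is m – sn – ec.
Crossovers in the m–sn interval produce the single-crossover classes sn + + and + m ec (58 + 52 = 110) plus the double crossovers (11).
RF(m–sn) = (110 + 11) / 800 = 121/800 = 0.1512 → 15.1 centimorgans.

15.1 centimorgans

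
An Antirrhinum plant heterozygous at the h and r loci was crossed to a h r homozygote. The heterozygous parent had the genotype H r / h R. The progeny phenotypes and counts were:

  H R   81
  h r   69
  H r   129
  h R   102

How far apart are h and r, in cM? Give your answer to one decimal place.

39.4 cM

The recombinant classes are H R and h r: 81 + 69 = 150.
Recombination frequency = 150/381 = 0.3937 ≈ 39.4%, i.e. 39.4 cM.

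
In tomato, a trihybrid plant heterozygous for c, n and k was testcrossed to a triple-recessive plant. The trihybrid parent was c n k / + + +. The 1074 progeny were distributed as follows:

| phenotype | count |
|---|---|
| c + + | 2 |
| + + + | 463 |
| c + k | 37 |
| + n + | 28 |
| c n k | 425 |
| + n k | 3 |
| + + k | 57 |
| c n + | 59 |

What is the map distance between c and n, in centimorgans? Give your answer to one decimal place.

The two rarest classes, + n k and c + +, are the double crossovers. Comparing them with the parentals, only the c allele has switched, so c is the middle locus and the order is k – c – n.
Crossovers in the c–n interval produce the single-crossover classes c + k and + n + (37 + 28 = 65) plus the double crossovers (5).
RF(c–n) = (65 + 5) / 1074 = 70/1074 = 0.0652 → 6.5 centimorgans.

6.5 centimorgans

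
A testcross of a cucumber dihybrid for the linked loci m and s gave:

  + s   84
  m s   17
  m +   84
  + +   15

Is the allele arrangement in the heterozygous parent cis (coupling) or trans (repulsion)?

trans

The two most frequent classes are + s (84) and m + (84); these are the parental (non-recombinant) types.
So the F1 carried + s on one chromosome and m + on the other — the recessive alleles are on opposite chromosomes (trans / repulsion).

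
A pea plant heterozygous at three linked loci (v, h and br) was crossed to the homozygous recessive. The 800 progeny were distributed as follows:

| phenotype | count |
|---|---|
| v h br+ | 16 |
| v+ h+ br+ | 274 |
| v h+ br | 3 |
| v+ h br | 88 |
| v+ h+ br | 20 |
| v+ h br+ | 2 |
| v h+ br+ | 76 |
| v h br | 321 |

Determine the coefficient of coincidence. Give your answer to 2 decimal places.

0.58

The two most frequent reciprocal classes, v h br and v+ h+ br+, are the parental types, so the F1 was v h br / v+ h+ br+.
The two rarest classes, v h+ br and v+ h br+, are the double crossovers. Comparing them with the parentals, only the h allele has switched, so h is the middle locus and the order is v – h – br.
v–h: (164 + 5)/800 = 0.2112; h–br: (36 + 5)/800 = 0.0512.
Expected DCO frequency = 0.2112 × 0.0512 ≈ 0.01081; observed = 5/800 ≈ 0.00625.
Coefficient of coincidence = 0.00625/0.01081 ≈ 0.58.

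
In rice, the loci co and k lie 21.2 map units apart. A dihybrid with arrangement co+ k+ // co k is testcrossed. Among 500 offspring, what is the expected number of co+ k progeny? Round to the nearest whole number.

A map distance of 21.2 map units corresponds to a recombination frequency of 0.212.
The F1 is co+ k+ / co k, so co+ k is a recombinant gamete class with expected frequency r/2 = 0.212/2 = 0.1060.
Expected number = 0.1060 × 500 = 53.00 ≈ 53.

53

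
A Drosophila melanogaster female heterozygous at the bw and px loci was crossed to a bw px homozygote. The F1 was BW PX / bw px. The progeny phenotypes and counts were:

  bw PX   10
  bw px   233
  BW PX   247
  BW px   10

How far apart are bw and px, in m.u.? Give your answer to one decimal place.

The recombinant classes are BW px and bw PX: 10 + 10 = 20.
Recombination frequency = 20/500 = 0.0400 ≈ 4.0%, i.e. 4.0 m.u.

4.0 m.u.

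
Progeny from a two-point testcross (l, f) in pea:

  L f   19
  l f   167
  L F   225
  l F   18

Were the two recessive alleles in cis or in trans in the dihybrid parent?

The two most frequent classes are L F (225) and l f (167); these are the parental (non-recombinant) types.
So the F1 carried L F on one chromosome and l f on the other — the recessive alleles are on the same chromosome (cis / coupling).

cis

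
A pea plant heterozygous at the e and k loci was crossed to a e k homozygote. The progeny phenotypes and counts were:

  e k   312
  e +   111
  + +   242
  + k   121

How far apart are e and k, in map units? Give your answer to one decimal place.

The two most frequent classes, + + (242) and e k (312), are the parental types, so the F1 was + + / e k.
The recombinant classes are + k and e +: 121 + 111 = 232.
Recombination frequency = 232/786 = 0.2952 ≈ 29.5%, i.e. 29.5 map units.

29.5 map units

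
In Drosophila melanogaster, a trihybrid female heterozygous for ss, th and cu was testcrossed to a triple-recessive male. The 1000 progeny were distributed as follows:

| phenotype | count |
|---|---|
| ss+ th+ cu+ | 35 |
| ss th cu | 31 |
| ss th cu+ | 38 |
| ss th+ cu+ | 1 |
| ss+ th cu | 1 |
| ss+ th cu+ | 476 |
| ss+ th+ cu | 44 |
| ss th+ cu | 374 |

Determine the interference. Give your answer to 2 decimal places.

0.65

The two most frequent reciprocal classes, ss th+ cu and ss+ th cu+, are the parental types, so the F1 was ss th+ cu / ss+ th cu+.
The two rarest classes, ss th+ cu+ and ss+ th cu, are the double crossovers. Comparing them with the parentals, only the cu allele has switched, so cu is the middle locus and the order is th – cu – ss.
th–cu: (66 + 2)/1000 = 0.0680; cu–ss: (82 + 2)/1000 = 0.0840.
Expected DCO frequency = 0.0680 × 0.0840 ≈ 0.00571; observed = 2/1000 ≈ 0.00200.
Coefficient of coincidence = 0.00200/0.00571 ≈ 0.35; interference = 1 − 0.35 = 0.65.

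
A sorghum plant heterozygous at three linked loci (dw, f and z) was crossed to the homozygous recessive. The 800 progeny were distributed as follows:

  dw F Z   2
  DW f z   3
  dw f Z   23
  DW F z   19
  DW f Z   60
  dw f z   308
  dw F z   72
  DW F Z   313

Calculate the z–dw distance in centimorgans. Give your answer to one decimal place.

5.9 centimorgans

The two most frequent reciprocal classes, dw f z and DW F Z, are the parental types, so the F1 was dw f z / DW F Z.
The two rarest classes, DW f z and dw F Z, are the double crossovers. Comparing them with the parentals, only the dw allele has switched, so dw is the middle locus and the order is f – dw – z.
Crossovers in the dw–z interval produce the single-crossover classes dw f Z and DW F z (23 + 19 = 42) plus the double crossovers (5).
RF(dw–z) = (42 + 5) / 800 = 47/800 = 0.0587 → 5.9 centimorgans.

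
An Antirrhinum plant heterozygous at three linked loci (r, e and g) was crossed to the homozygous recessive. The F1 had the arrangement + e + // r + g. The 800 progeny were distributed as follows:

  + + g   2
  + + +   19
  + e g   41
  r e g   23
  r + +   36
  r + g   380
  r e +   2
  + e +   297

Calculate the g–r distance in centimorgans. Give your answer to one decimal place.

The two rarest classes, r e + and + + g, are the double crossovers. Comparing them with the parentals, only the r allele has switched, so r is the middle locus and the order is g – r – e.
Crossovers in the g–r interval produce the single-crossover classes + e g and r + + (41 + 36 = 77) plus the double crossovers (4).
RF(g–r) = (77 + 4) / 800 = 81/800 = 0.1013 → 10.1 centimorgans.

10.1 centimorgans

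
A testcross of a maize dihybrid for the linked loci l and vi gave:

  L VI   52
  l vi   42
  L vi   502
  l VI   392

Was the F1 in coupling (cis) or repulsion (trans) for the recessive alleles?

trans

The two most frequent classes are L vi (502) and l VI (392); these are the parental (non-recombinant) types.
So the F1 carried L vi on one chromosome and l VI on the other — the recessive alleles are on opposite chromosomes (trans / repulsion).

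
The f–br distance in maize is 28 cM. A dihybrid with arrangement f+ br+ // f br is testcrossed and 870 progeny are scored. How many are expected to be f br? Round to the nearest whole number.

313

A map distance of 28 cM corresponds to a recombination frequency of 0.280.
The F1 is f+ br+ / f br, so f br is a parental gamete class with expected frequency (1 − r)/2 = 0.720/2 = 0.3600.
Expected number = 0.3600 × 870 = 313.20 ≈ 313.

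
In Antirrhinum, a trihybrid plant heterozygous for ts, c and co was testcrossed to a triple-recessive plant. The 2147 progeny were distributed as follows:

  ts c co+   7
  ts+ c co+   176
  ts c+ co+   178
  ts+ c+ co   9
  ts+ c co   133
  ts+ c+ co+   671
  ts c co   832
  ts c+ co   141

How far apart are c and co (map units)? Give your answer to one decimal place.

The two most frequent reciprocal classes, ts+ c+ co+ and ts c co, are the parental types, so the F1 was ts+ c+ co+ / ts c co.
The two rarest classes, ts+ c+ co and ts c co+, are the double crossovers. Comparing them with the parentals, only the co allele has switched, so co is the middle locus and the order is ts – co – c.
Crossovers in the co–c interval produce the single-crossover classes ts+ c co+ and ts c+ co (176 + 141 = 317) plus the double crossovers (16).
RF(co–c) = (317 + 16) / 2147 = 333/2147 = 0.1551 → 15.5 map units.

15.5 map units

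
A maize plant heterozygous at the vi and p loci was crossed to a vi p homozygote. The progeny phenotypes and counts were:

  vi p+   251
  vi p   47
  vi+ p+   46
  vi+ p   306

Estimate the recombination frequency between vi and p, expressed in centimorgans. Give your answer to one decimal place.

14.3 centimorgans

The two most frequent classes, vi+ p (306) and vi p+ (251), are the parental types, so the F1 was vi+ p / vi p+.
The recombinant classes are vi+ p+ and vi p: 46 + 47 = 93.
Recombination frequency = 93/650 = 0.1431 ≈ 14.3%, i.e. 14.3 centimorgans.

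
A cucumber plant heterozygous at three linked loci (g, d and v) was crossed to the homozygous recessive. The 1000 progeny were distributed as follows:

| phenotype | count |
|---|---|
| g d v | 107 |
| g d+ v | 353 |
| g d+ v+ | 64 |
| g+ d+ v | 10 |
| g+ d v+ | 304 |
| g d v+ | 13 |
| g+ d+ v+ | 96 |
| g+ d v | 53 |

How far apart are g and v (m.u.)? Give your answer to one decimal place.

The two most frequent reciprocal classes, g d+ v and g+ d v+, are the parental types, so the F1 was g d+ v / g+ d v+.
The two rarest classes, g+ d+ v and g d v+, are the double crossovers. Comparing them with the parentals, only the g allele has switched, so g is the middle locus and the order is d – g – v.
Crossovers in the g–v interval produce the single-crossover classes g d+ v+ and g+ d v (64 + 53 = 117) plus the double crossovers (23).
RF(g–v) = (117 + 23) / 1000 = 140/1000 = 0.1400 → 14.0 m.u.

14.0 m.u.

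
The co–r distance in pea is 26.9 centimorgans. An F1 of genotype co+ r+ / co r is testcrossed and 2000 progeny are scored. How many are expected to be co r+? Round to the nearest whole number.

269

A map distance of 26.9 centimorgans corresponds to a recombination frequency of 0.269.
The F1 is co+ r+ / co r, so co r+ is a recombinant gamete class with expected frequency r/2 = 0.269/2 = 0.1345.
Expected number = 0.1345 × 2000 = 269.00 ≈ 269.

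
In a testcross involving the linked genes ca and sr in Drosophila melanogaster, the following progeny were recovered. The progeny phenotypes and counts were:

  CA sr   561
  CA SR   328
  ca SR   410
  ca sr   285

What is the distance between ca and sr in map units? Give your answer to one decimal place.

38.7 map units

The two most frequent classes, CA sr (561) and ca SR (410), are the parental types, so the F1 was CA sr / ca SR.
The recombinant classes are CA SR and ca sr: 328 + 285 = 613.
Recombination frequency = 613/1584 = 0.3870 ≈ 38.7%, i.e. 38.7 map units.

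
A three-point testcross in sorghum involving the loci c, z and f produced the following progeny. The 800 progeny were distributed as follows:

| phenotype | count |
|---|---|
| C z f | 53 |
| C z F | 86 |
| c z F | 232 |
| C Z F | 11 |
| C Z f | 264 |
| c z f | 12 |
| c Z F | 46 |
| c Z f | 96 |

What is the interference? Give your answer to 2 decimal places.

0.26

The two most frequent reciprocal classes, C Z f and c z F, are the parental types, so the F1 was C Z f / c z F.
The two rarest classes, C Z F and c z f, are the double crossovers. Comparing them with the parentals, only the f allele has switched, so f is the middle locus and the order is c – f – z.
c–f: (182 + 23)/800 = 0.2562; f–z: (99 + 23)/800 = 0.1525.
Expected DCO frequency = 0.2562 × 0.1525 ≈ 0.03907; observed = 23/800 ≈ 0.02875.
Coefficient of coincidence = 0.02875/0.03907 ≈ 0.74; interference = 1 − 0.74 = 0.26.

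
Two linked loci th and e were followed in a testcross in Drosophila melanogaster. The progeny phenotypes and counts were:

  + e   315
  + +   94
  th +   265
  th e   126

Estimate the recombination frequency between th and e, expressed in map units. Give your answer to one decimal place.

The two most frequent classes, + e (315) and th + (265), are the parental types, so the F1 was + e / th +.
The recombinant classes are + + and th e: 94 + 126 = 220.
Recombination frequency = 220/800 = 0.2750 ≈ 27.5%, i.e. 27.5 map units.

27.5 map units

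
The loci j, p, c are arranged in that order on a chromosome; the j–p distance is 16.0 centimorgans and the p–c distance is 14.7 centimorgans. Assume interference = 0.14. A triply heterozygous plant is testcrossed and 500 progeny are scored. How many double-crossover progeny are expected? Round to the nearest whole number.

10

Map distances give recombination frequencies of 0.160 and 0.147 for the two intervals.
With interference 0.14 (so coincidence = 0.86), expected double-crossover frequency = 0.160 × 0.147 × 0.86 = 0.02023.
Expected number = 0.02023 × 500 = 10.11 ≈ 10.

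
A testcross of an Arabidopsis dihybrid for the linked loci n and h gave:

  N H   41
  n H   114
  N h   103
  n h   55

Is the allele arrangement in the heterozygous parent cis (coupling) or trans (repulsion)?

trans

The two most frequent classes are N h (103) and n H (114); these are the parental (non-recombinant) types.
So the F1 carried N h on one chromosome and n H on the other — the recessive alleles are on opposite chromosomes (trans / repulsion).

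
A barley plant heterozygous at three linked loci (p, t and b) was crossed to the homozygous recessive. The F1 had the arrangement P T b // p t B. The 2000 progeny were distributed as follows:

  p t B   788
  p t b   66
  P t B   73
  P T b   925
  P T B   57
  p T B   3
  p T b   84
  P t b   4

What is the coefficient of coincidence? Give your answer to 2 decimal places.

The two rarest classes, P t b and p T B, are the double crossovers. Comparing them with the parentals, only the t allele has switched, so t is the middle locus and the order is b – t – p.
b–t: (123 + 7)/2000 = 0.0650; t–p: (157 + 7)/2000 = 0.0820.
Expected DCO frequency = 0.0650 × 0.0820 ≈ 0.00533; observed = 7/2000 ≈ 0.00350.
Coefficient of coincidence = 0.00350/0.00533 ≈ 0.66.

0.66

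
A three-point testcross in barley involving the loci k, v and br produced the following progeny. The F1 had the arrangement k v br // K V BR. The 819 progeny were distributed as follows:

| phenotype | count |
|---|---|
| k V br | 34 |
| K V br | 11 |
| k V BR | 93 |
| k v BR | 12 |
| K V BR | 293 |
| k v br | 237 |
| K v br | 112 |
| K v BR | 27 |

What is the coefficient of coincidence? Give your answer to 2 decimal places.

0.98

The two rarest classes, k v BR and K V br, are the double crossovers. Comparing them with the parentals, only the br allele has switched, so br is the middle locus and the order is v – br – k.
v–br: (61 + 23)/819 = 0.1026; br–k: (205 + 23)/819 = 0.2784.
Expected DCO frequency = 0.1026 × 0.2784 ≈ 0.02856; observed = 23/819 ≈ 0.02808.
Coefficient of coincidence = 0.02808/0.02856 ≈ 0.98.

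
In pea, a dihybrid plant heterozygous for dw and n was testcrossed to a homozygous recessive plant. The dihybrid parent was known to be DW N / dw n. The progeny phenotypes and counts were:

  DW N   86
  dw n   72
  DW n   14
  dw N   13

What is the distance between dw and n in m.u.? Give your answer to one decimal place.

The recombinant classes are DW n and dw N: 14 + 13 = 27.
Recombination frequency = 27/185 = 0.1459 ≈ 14.6%, i.e. 14.6 m.u.

14.6 m.u.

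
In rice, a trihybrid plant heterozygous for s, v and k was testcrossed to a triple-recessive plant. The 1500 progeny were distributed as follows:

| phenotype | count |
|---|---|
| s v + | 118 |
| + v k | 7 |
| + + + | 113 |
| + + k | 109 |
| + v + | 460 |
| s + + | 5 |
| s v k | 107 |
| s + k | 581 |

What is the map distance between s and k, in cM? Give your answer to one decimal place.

The two most frequent reciprocal classes, s + k and + v +, are the parental types, so the F1 was s + k / + v +.
The two rarest classes, s + + and + v k, are the double crossovers. Comparing them with the parentals, only the k allele has switched, so k is the middle locus and the order is s – k – v.
Crossovers in the s–k interval produce the single-crossover classes + + k and s v + (109 + 118 = 227) plus the double crossovers (12).
RF(s–k) = (227 + 12) / 1500 = 239/1500 = 0.1593 → 15.9 cM.

15.9 cM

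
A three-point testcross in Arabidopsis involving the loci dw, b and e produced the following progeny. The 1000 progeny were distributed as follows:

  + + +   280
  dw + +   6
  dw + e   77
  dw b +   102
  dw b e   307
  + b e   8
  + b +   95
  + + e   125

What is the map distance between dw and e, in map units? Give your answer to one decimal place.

24.1 map units

The two most frequent reciprocal classes, dw b e and + + +, are the parental types, so the F1 was dw b e / + + +.
The two rarest classes, + b e and dw + +, are the double crossovers. Comparing them with the parentals, only the dw allele has switched, so dw is the middle locus and the order is e – dw – b.
Crossovers in the e–dw interval produce the single-crossover classes dw b + and + + e (102 + 125 = 227) plus the double crossovers (14).
RF(e–dw) = (227 + 14) / 1000 = 241/1000 = 0.2410 → 24.1 map units.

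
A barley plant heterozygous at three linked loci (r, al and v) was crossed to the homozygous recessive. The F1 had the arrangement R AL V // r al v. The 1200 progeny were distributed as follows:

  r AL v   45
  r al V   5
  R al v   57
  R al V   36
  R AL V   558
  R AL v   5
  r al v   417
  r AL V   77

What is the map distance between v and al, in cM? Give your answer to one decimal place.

7.6 cM

The two rarest classes, R AL v and r al V, are the double crossovers. Comparing them with the parentals, only the v allele has switched, so v is the middle locus and the order is al – v – r.
Crossovers in the al–v interval produce the single-crossover classes R al V and r AL v (36 + 45 = 81) plus the double crossovers (10).
RF(al–v) = (81 + 10) / 1200 = 91/1200 = 0.0758 → 7.6 cM.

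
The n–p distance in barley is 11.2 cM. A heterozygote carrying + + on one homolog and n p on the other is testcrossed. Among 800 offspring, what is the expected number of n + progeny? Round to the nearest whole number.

A map distance of 11.2 cM corresponds to a recombination frequency of 0.112.
The F1 is + + / n p, so n + is a recombinant gamete class with expected frequency r/2 = 0.112/2 = 0.0560.
Expected number = 0.0560 × 800 = 44.80 ≈ 45.

45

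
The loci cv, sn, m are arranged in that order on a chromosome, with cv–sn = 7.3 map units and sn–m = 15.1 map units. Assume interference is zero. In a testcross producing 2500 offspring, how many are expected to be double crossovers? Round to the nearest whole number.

Map distances give recombination frequencies of 0.073 and 0.151 for the two intervals.
With no interference, expected double-crossover frequency = 0.073 × 0.151 = 0.01102.
Expected number = 0.01102 × 2500 = 27.56 ≈ 28.

28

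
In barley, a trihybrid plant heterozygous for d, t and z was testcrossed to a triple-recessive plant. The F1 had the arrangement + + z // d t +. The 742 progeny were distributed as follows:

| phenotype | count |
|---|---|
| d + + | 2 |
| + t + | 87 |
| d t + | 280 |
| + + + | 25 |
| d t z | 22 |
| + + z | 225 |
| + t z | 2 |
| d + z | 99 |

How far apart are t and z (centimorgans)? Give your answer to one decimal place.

The two rarest classes, + t z and d + +, are the double crossovers. Comparing them with the parentals, only the t allele has switched, so t is the middle locus and the order is d – t – z.
Crossovers in the t–z interval produce the single-crossover classes + + + and d t z (25 + 22 = 47) plus the double crossovers (4).
RF(t–z) = (47 + 4) / 742 = 51/742 = 0.0687 → 6.9 centimorgans.

6.9 centimorgans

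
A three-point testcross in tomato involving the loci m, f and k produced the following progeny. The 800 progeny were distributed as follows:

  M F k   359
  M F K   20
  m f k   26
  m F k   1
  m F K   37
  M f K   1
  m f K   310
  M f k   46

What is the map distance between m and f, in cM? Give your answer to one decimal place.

10.6 cM

The two most frequent reciprocal classes, m f K and M F k, are the parental types, so the F1 was m f K / M F k.
The two rarest classes, M f K and m F k, are the double crossovers. Comparing them with the parentals, only the m allele has switched, so m is the middle locus and the order is f – m – k.
Crossovers in the f–m interval produce the single-crossover classes m F K and M f k (37 + 46 = 83) plus the double crossovers (2).
RF(f–m) = (83 + 2) / 800 = 85/800 = 0.1062 → 10.6 cM.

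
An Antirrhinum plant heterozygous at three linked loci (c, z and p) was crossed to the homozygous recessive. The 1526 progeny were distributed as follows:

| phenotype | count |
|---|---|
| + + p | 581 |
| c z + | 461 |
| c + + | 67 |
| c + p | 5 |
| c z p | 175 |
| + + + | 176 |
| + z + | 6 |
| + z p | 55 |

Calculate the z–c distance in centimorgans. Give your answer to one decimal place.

8.7 centimorgans

The two most frequent reciprocal classes, c z + and + + p, are the parental types, so the F1 was c z + / + + p.
The two rarest classes, + z + and c + p, are the double crossovers. Comparing them with the parentals, only the c allele has switched, so c is the middle locus and the order is z – c – p.
Crossovers in the z–c interval produce the single-crossover classes c + + and + z p (67 + 55 = 122) plus the double crossovers (11).
RF(z–c) = (122 + 11) / 1526 = 133/1526 = 0.0872 → 8.7 centimorgans.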